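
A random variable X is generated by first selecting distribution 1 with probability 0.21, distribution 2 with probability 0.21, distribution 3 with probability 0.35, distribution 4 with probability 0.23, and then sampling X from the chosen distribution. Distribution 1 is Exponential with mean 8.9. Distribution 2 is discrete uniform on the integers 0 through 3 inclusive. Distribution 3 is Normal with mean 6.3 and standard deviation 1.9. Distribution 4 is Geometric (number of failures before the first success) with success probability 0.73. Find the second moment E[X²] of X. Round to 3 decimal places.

49.306

For each component E[X²] = Var + (mean)², giving 1: 158.42; 2: 3.5; 3: 43.3; 4: 0.64346.
Overall E[X²] = 0.21·158.42 + 0.21·3.5 + 0.35·43.3 + 0.23·0.64346 = 49.3062.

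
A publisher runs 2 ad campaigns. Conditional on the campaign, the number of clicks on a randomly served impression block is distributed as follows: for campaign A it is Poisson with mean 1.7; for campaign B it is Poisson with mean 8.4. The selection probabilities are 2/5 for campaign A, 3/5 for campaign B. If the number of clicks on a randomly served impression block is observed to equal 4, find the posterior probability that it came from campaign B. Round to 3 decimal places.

0.524

Likelihoods P(X=4 | ·): A: 0.0635746; B: 0.0466479.
Posterior ∝ prior × likelihood. Numerator for B: 0.6·0.0466479 = 0.0279888.
Normalizing constant: 0.4·0.0635746 + 0.6·0.0466479 = 0.0534186.
P(B | observation) = 0.0279888 / 0.0534186 = 0.523951.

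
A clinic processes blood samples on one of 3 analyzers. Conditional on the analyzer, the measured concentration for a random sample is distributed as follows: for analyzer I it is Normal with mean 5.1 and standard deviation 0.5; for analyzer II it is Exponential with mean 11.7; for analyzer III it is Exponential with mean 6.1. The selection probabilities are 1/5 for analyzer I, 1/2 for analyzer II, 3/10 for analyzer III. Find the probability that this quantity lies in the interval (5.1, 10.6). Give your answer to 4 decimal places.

0.2985

Conditional on each analyzer, P(5.1 < X < 10.6): I: 0.5; II: 0.24254; III: 0.257489.
By total probability, P(5.1 < X < 10.6) = 0.2·0.5 + 0.5·0.24254 + 0.3·0.257489 = 0.298516.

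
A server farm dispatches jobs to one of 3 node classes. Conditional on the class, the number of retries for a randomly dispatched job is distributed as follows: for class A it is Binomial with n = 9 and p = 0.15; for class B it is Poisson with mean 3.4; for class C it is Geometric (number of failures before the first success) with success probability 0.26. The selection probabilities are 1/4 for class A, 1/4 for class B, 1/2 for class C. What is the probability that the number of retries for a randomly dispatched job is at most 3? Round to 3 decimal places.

0.731

Conditional on each class, P(X ≤ 3): A: 0.966068; B: 0.558357; C: 0.700134.
By total probability, P(X ≤ 3) = 0.25·0.966068 + 0.25·0.558357 + 0.5·0.700134 = 0.731174.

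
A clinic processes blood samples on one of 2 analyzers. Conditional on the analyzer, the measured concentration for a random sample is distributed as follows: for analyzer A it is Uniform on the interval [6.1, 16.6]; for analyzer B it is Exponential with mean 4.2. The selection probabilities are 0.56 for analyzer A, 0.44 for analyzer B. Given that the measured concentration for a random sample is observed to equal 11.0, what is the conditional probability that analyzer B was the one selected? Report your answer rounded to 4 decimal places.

0.1252

Likelihoods f(11.0 | ·): A: 0.0952381; B: 0.0173505.
Posterior ∝ prior × likelihood. Numerator for B: 0.44·0.0173505 = 0.00763423.
Normalizing constant: 0.56·0.0952381 + 0.44·0.0173505 = 0.0609676.
P(B | observation) = 0.00763423 / 0.0609676 = 0.125218.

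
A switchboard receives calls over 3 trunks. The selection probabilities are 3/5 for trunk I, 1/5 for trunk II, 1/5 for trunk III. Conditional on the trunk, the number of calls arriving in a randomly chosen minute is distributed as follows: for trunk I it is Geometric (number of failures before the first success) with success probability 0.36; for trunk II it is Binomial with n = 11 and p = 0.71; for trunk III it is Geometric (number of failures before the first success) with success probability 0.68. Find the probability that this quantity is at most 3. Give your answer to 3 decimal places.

0.698

Conditional on each trunk, P(X ≤ 3): I: 0.832228; II: 0.00339052; III: 0.989514.
By total probability, P(X ≤ 3) = 0.6·0.832228 + 0.2·0.00339052 + 0.2·0.989514 = 0.697918.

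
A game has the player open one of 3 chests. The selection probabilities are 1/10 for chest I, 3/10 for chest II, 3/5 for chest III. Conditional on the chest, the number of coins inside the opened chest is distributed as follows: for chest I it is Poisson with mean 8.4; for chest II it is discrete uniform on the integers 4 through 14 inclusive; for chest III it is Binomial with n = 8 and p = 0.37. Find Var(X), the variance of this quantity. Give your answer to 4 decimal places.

Per component, I: μ=8.4, E[X²]=78.96; II: μ=9, E[X²]=91; III: μ=2.96, E[X²]=10.6264.
E[X] = 0.1·8.4 + 0.3·9 + 0.6·2.96 = 5.316.
E[X²] = 0.1·78.96 + 0.3·91 + 0.6·10.6264 = 41.5718.
Var(X) = E[X²] − (E[X])² = 41.5718 − 28.2599 = 13.312.

13.3120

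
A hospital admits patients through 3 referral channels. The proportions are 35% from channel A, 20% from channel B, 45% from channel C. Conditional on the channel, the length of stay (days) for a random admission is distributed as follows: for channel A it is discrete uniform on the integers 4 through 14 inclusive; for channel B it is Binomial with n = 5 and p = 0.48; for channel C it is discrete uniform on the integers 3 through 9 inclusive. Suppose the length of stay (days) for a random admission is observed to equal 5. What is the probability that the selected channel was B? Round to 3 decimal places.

Likelihoods P(X=5 | ·): A: 0.0909091; B: 0.0254804; C: 0.142857.
Posterior ∝ prior × likelihood. Numerator for B: 0.2·0.0254804 = 0.00509608.
Normalizing constant: 0.35·0.0909091 + 0.2·0.0254804 + 0.45·0.142857 = 0.1012.
P(B | observation) = 0.00509608 / 0.1012 = 0.0503565.

0.050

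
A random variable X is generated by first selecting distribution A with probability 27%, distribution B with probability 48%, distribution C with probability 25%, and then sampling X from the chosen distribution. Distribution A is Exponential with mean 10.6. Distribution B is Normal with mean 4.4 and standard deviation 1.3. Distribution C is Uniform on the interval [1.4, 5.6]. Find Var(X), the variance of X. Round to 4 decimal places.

39.9976

Per component, A: μ=10.6, E[X²]=224.72; B: μ=4.4, E[X²]=21.05; C: μ=3.5, E[X²]=13.72.
E[X] = 0.27·10.6 + 0.48·4.4 + 0.25·3.5 = 5.849.
E[X²] = 0.27·224.72 + 0.48·21.05 + 0.25·13.72 = 74.2084.
Var(X) = E[X²] − (E[X])² = 74.2084 − 34.2108 = 39.9976.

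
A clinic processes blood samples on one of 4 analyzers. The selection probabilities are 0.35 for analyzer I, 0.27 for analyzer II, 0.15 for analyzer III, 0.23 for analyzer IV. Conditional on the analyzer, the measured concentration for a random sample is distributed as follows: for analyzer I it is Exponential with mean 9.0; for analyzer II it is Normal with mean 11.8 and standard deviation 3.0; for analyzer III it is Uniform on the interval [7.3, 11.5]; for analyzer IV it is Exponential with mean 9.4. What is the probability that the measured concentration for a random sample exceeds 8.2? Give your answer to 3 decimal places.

0.594

Conditional on each analyzer, P(X > 8.2): I: 0.402077; II: 0.88493; III: 0.785714; IV: 0.417972.
By total probability, P(X > 8.2) = 0.35·0.402077 + 0.27·0.88493 + 0.15·0.785714 + 0.23·0.417972 = 0.593649.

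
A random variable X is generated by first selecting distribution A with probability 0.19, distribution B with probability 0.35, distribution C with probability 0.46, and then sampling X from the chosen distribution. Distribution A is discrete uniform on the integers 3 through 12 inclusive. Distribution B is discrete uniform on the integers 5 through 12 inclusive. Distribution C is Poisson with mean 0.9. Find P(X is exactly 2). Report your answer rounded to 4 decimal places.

Conditional on each component, P(X = 2): A: 0; B: 0; C: 0.164661.
By total probability, P(X = 2) = 0.19·0 + 0.35·0 + 0.46·0.164661 = 0.0757439.

0.0757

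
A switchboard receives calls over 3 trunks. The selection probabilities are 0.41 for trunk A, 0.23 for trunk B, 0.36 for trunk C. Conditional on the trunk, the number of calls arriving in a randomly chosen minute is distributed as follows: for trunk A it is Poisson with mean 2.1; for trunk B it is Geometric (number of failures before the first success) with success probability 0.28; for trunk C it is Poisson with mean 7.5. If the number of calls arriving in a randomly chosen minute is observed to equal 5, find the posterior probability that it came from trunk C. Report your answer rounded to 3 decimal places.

0.571

Likelihoods P(X=5 | ·): A: 0.041677; B: 0.0541777; C: 0.109375.
Posterior ∝ prior × likelihood. Numerator for C: 0.36·0.109375 = 0.0393749.
Normalizing constant: 0.41·0.041677 + 0.23·0.0541777 + 0.36·0.109375 = 0.0689233.
P(C | observation) = 0.0393749 / 0.0689233 = 0.571285.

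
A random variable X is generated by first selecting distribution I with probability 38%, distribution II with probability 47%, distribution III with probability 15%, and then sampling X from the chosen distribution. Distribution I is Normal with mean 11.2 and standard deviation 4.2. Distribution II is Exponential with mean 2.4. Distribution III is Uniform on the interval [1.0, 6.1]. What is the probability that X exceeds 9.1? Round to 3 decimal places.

Conditional on each component, P(X > 9.1): I: 0.691462; II: 0.022558; III: 0.
By total probability, P(X > 9.1) = 0.38·0.691462 + 0.47·0.022558 + 0.15·0 = 0.273358.

0.273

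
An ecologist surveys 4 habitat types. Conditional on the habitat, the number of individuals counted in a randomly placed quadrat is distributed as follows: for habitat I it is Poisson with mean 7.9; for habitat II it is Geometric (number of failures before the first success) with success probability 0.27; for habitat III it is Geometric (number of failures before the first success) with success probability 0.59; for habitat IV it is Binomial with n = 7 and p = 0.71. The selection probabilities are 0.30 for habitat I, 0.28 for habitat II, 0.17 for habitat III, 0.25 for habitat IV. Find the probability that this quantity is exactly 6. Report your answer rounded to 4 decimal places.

0.1145

Conditional on each habitat, P(X = 6): I: 0.125171; II: 0.0408602; III: 0.00280256; IV: 0.260044.
By total probability, P(X = 6) = 0.3·0.125171 + 0.28·0.0408602 + 0.17·0.00280256 + 0.25·0.260044 = 0.114479.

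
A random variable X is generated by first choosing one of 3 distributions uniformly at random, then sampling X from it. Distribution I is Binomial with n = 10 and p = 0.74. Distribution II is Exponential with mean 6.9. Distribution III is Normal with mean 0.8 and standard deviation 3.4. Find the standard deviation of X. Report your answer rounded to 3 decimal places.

Per component, I: μ=7.4, E[X²]=56.684; II: μ=6.9, E[X²]=95.22; III: μ=0.8, E[X²]=12.2.
E[X] = 0.333333·7.4 + 0.333333·6.9 + 0.333333·0.8 = 5.03333.
E[X²] = 0.333333·56.684 + 0.333333·95.22 + 0.333333·12.2 = 54.7013.
Var(X) = E[X²] − (E[X])² = 54.7013 − 25.3344 = 29.3669.
SD(X) = √29.3669 = 5.41912.

5.419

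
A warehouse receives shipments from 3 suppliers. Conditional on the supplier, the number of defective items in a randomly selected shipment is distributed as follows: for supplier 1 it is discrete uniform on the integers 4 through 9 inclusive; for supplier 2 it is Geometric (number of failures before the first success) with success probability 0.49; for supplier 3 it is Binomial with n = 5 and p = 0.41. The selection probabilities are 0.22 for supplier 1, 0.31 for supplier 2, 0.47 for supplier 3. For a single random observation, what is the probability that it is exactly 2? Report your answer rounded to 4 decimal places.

Conditional on each supplier, P(X = 2): 1: 0; 2: 0.127449; 3: 0.345242.
By total probability, P(X = 2) = 0.22·0 + 0.31·0.127449 + 0.47·0.345242 = 0.201773.

0.2018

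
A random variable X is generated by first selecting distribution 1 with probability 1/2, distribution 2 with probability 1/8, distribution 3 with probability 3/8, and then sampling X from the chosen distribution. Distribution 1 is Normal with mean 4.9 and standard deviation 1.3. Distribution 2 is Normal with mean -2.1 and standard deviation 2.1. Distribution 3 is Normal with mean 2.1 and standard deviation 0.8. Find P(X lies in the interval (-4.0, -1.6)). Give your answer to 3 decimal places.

Conditional on each component, P(-4.0 < X < -1.6): 1: 2.86648e-07; 2: 0.411301; 3: 1.87299e-06.
By total probability, P(-4.0 < X < -1.6) = 0.5·2.86648e-07 + 0.125·0.411301 + 0.375·1.87299e-06 = 0.0514134.

0.051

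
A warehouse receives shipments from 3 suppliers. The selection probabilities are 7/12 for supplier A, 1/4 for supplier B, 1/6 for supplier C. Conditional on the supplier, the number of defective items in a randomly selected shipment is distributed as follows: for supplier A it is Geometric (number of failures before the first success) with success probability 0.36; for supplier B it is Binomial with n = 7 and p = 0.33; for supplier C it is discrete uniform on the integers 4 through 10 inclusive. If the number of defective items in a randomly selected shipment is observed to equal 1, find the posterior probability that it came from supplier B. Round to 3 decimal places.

0.280

Likelihoods P(X=1 | ·): A: 0.2304; B: 0.208959; C: 0.
Posterior ∝ prior × likelihood. Numerator for B: 0.25·0.208959 = 0.0522397.
Normalizing constant: 0.583333·0.2304 + 0.25·0.208959 + 0.166667·0 = 0.18664.
P(B | observation) = 0.0522397 / 0.18664 = 0.279896.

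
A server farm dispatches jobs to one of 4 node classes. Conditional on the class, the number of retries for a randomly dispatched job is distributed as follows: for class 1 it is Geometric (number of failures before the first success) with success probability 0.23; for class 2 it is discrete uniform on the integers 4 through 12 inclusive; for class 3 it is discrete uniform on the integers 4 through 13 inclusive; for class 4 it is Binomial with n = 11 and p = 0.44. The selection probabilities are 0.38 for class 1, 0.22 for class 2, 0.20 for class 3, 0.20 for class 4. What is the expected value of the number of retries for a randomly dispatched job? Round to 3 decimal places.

Component means — 1: 3.34783; 2: 8; 3: 8.5; 4: 4.84.
E[X] = 0.38·3.34783 + 0.22·8 + 0.2·8.5 + 0.2·4.84 = 5.70017.

5.700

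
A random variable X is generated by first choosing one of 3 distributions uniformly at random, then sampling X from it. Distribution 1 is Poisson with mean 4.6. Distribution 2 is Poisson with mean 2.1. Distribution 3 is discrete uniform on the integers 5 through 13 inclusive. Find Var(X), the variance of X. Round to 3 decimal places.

Per component, 1: μ=4.6, E[X²]=25.76; 2: μ=2.1, E[X²]=6.51; 3: μ=9, E[X²]=87.6667.
E[X] = 0.333333·4.6 + 0.333333·2.1 + 0.333333·9 = 5.23333.
E[X²] = 0.333333·25.76 + 0.333333·6.51 + 0.333333·87.6667 = 39.9789.
Var(X) = E[X²] − (E[X])² = 39.9789 − 27.3878 = 12.5911.

12.591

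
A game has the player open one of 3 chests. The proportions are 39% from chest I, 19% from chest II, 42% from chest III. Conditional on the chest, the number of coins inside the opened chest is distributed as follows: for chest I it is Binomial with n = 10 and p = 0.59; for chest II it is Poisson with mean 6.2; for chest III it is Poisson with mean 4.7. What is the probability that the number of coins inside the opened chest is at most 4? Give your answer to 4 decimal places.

Conditional on each chest, P(X ≤ 4): I: 0.183445; II: 0.259177; III: 0.494609.
By total probability, P(X ≤ 4) = 0.39·0.183445 + 0.19·0.259177 + 0.42·0.494609 = 0.328523.

0.3285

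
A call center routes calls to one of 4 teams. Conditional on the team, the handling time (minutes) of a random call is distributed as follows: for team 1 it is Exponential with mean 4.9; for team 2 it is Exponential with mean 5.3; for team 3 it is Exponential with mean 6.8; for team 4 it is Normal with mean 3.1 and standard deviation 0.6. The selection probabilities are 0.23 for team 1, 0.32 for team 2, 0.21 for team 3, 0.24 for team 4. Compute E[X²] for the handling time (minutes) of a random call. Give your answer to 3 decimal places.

For each component E[X²] = Var + (mean)², giving 1: 48.02; 2: 56.18; 3: 92.48; 4: 9.97.
Overall E[X²] = 0.23·48.02 + 0.32·56.18 + 0.21·92.48 + 0.24·9.97 = 50.8358.

50.836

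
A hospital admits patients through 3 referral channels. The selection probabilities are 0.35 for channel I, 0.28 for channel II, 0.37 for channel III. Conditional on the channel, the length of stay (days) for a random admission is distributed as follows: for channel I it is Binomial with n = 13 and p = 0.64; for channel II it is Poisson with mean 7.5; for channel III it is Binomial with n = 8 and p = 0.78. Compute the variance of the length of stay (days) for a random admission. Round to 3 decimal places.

Per component, I: μ=8.32, E[X²]=72.2176; II: μ=7.5, E[X²]=63.75; III: μ=6.24, E[X²]=40.3104.
E[X] = 0.35·8.32 + 0.28·7.5 + 0.37·6.24 = 7.3208.
E[X²] = 0.35·72.2176 + 0.28·63.75 + 0.37·40.3104 = 58.041.
Var(X) = E[X²] − (E[X])² = 58.041 − 53.5941 = 4.4469.

4.447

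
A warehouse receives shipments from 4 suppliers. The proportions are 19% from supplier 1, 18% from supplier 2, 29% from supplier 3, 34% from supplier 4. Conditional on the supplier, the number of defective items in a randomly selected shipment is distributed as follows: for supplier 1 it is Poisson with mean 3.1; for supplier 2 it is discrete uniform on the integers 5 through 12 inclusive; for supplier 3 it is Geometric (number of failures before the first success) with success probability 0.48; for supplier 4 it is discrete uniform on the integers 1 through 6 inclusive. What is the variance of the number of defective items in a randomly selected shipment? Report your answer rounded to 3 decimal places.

9.389

Per component, 1: μ=3.1, E[X²]=12.71; 2: μ=8.5, E[X²]=77.5; 3: μ=1.08333, E[X²]=3.43056; 4: μ=3.5, E[X²]=15.1667.
E[X] = 0.19·3.1 + 0.18·8.5 + 0.29·1.08333 + 0.34·3.5 = 3.62317.
E[X²] = 0.19·12.71 + 0.18·77.5 + 0.29·3.43056 + 0.34·15.1667 = 22.5164.
Var(X) = E[X²] − (E[X])² = 22.5164 − 13.1273 = 9.38909.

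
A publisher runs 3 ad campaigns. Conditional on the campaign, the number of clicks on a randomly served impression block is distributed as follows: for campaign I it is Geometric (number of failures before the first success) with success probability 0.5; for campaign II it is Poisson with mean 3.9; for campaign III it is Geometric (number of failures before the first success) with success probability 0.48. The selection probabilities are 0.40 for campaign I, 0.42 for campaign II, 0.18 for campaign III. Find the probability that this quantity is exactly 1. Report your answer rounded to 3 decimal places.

0.178

Conditional on each campaign, P(X = 1): I: 0.25; II: 0.0789435; III: 0.2496.
By total probability, P(X = 1) = 0.4·0.25 + 0.42·0.0789435 + 0.18·0.2496 = 0.178084.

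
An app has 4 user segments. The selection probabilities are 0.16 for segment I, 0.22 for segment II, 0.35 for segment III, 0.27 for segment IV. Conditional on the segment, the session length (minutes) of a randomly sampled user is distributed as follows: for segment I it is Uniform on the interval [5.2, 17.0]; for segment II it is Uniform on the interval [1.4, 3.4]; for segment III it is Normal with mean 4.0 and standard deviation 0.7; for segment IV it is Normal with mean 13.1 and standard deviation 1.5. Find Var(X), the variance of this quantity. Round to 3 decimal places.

23.192

Per component, I: μ=11.1, E[X²]=134.813; II: μ=2.4, E[X²]=6.09333; III: μ=4, E[X²]=16.49; IV: μ=13.1, E[X²]=173.86.
E[X] = 0.16·11.1 + 0.22·2.4 + 0.35·4 + 0.27·13.1 = 7.241.
E[X²] = 0.16·134.813 + 0.22·6.09333 + 0.35·16.49 + 0.27·173.86 = 75.6244.
Var(X) = E[X²] − (E[X])² = 75.6244 − 52.4321 = 23.1923.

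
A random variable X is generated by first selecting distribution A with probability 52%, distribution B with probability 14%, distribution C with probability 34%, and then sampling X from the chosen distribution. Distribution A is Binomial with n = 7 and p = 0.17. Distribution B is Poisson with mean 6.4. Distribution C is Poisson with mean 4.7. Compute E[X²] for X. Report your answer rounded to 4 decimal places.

For each component E[X²] = Var + (mean)², giving A: 2.4038; B: 47.36; C: 26.79.
Overall E[X²] = 0.52·2.4038 + 0.14·47.36 + 0.34·26.79 = 16.989.

16.9890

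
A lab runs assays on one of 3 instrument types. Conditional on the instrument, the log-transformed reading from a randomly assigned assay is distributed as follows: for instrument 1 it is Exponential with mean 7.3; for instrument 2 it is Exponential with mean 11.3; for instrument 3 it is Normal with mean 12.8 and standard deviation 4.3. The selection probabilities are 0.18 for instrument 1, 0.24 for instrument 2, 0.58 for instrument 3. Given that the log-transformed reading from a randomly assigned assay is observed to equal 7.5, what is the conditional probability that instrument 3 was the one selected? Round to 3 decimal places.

0.560

Likelihoods f(7.5 | ·): 1: 0.0490325; 2: 0.0455694; 3: 0.0434062.
Posterior ∝ prior × likelihood. Numerator for 3: 0.58·0.0434062 = 0.0251756.
Normalizing constant: 0.18·0.0490325 + 0.24·0.0455694 + 0.58·0.0434062 = 0.0449381.
P(3 | observation) = 0.0251756 / 0.0449381 = 0.560228.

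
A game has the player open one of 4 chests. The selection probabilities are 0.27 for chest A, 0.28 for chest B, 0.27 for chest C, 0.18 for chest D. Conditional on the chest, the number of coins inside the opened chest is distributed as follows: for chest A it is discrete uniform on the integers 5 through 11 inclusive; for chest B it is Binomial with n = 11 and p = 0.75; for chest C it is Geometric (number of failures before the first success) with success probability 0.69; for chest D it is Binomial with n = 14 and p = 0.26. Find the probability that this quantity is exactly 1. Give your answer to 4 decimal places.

Conditional on each chest, P(X = 1): A: 0; B: 7.86781e-06; C: 0.2139; D: 0.0726296.
By total probability, P(X = 1) = 0.27·0 + 0.28·7.86781e-06 + 0.27·0.2139 + 0.18·0.0726296 = 0.0708285.

0.0708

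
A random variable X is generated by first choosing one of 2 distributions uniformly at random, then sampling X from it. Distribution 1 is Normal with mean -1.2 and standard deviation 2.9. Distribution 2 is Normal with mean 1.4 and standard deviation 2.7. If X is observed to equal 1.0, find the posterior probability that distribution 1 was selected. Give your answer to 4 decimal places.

Likelihoods f(1.0 | ·): 1: 0.103167; 2: 0.146144.
Posterior ∝ prior × likelihood. Numerator for 1: 0.5·0.103167 = 0.0515837.
Normalizing constant: 0.5·0.103167 + 0.5·0.146144 = 0.124656.
P(1 | observation) = 0.0515837 / 0.124656 = 0.41381.

0.4138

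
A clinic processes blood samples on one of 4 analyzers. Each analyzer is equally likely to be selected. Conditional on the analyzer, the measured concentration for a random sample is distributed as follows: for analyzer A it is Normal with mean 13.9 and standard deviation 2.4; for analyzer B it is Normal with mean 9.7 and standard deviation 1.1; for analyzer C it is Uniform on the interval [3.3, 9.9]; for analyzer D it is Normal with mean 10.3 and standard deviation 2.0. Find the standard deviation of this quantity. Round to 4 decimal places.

Per component, A: μ=13.9, E[X²]=198.97; B: μ=9.7, E[X²]=95.3; C: μ=6.6, E[X²]=47.19; D: μ=10.3, E[X²]=110.09.
E[X] = 0.25·13.9 + 0.25·9.7 + 0.25·6.6 + 0.25·10.3 = 10.125.
E[X²] = 0.25·198.97 + 0.25·95.3 + 0.25·47.19 + 0.25·110.09 = 112.888.
Var(X) = E[X²] − (E[X])² = 112.888 − 102.516 = 10.3719.
SD(X) = √10.3719 = 3.22054.

3.2205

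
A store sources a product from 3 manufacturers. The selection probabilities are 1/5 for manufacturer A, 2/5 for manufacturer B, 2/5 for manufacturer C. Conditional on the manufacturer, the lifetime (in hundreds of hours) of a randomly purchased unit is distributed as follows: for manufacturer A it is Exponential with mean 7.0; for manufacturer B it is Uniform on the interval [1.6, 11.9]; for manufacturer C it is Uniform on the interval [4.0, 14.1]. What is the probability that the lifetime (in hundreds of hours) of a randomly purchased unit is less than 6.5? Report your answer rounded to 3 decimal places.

Conditional on each manufacturer, P(X < 6.5): A: 0.604882; B: 0.475728; C: 0.247525.
By total probability, P(X < 6.5) = 0.2·0.604882 + 0.4·0.475728 + 0.4·0.247525 = 0.410278.

0.410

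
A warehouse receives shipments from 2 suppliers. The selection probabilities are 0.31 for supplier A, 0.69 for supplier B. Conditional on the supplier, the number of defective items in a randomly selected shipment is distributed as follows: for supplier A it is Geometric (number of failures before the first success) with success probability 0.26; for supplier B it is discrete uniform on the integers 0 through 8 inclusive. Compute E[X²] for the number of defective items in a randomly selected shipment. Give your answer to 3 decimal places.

For each component E[X²] = Var + (mean)², giving A: 19.0473; B: 22.6667.
Overall E[X²] = 0.31·19.0473 + 0.69·22.6667 = 21.5447.

21.545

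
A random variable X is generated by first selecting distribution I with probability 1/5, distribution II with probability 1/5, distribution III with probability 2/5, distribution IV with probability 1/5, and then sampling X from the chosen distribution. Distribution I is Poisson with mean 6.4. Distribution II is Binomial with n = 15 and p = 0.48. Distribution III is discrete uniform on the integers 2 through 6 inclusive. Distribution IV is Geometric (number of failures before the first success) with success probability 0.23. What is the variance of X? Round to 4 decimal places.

8.0458

Per component, I: μ=6.4, E[X²]=47.36; II: μ=7.2, E[X²]=55.584; III: μ=4, E[X²]=18; IV: μ=3.34783, E[X²]=25.7637.
E[X] = 0.2·6.4 + 0.2·7.2 + 0.4·4 + 0.2·3.34783 = 4.98957.
E[X²] = 0.2·47.36 + 0.2·55.584 + 0.4·18 + 0.2·25.7637 = 32.9415.
Var(X) = E[X²] − (E[X])² = 32.9415 − 24.8958 = 8.04578.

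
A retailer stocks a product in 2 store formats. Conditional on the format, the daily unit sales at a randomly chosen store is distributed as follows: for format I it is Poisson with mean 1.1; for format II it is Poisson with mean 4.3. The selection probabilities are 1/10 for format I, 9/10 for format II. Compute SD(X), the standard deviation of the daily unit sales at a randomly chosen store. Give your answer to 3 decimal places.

2.214

Per component, I: μ=1.1, E[X²]=2.31; II: μ=4.3, E[X²]=22.79.
E[X] = 0.1·1.1 + 0.9·4.3 = 3.98.
E[X²] = 0.1·2.31 + 0.9·22.79 = 20.742.
Var(X) = E[X²] − (E[X])² = 20.742 − 15.8404 = 4.9016.
SD(X) = √4.9016 = 2.21396.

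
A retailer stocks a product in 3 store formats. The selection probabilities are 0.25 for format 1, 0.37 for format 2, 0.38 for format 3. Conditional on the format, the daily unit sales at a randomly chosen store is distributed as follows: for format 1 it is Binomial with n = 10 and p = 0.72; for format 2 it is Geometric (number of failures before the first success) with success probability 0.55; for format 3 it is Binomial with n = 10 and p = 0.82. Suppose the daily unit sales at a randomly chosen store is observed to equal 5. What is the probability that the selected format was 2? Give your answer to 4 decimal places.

Likelihoods P(X=5 | ·): 1: 0.0839176; 2: 0.010149; 3: 0.0176536.
Posterior ∝ prior × likelihood. Numerator for 2: 0.37·0.010149 = 0.00375515.
Normalizing constant: 0.25·0.0839176 + 0.37·0.010149 + 0.38·0.0176536 = 0.0314429.
P(2 | observation) = 0.00375515 / 0.0314429 = 0.119427.

0.1194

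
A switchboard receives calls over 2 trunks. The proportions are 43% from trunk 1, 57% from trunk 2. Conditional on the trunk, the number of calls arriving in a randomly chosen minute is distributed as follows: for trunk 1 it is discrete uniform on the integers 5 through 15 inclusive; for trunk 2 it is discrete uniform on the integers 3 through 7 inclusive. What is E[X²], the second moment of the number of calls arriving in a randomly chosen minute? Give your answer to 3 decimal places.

For each component E[X²] = Var + (mean)², giving 1: 110; 2: 27.
Overall E[X²] = 0.43·110 + 0.57·27 = 62.69.

62.690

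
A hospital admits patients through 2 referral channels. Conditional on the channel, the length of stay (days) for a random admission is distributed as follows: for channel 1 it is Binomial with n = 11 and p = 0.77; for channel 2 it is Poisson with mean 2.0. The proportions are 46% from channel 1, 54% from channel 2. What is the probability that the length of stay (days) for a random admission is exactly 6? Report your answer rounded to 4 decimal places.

Conditional on each channel, P(X = 6): 1: 0.0619763; 2: 0.0120298.
By total probability, P(X = 6) = 0.46·0.0619763 + 0.54·0.0120298 = 0.0350052.

0.0350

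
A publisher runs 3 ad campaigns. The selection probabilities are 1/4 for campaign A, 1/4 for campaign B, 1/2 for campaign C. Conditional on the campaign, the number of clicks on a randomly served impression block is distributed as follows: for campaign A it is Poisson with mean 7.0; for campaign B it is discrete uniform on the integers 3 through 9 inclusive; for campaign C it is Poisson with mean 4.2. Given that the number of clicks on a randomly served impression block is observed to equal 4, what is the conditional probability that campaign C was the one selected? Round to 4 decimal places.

Likelihoods P(X=4 | ·): A: 0.0912262; B: 0.142857; C: 0.194424.
Posterior ∝ prior × likelihood. Numerator for C: 0.5·0.194424 = 0.0972118.
Normalizing constant: 0.25·0.0912262 + 0.25·0.142857 + 0.5·0.194424 = 0.155733.
P(C | observation) = 0.0972118 / 0.155733 = 0.624222.

0.6242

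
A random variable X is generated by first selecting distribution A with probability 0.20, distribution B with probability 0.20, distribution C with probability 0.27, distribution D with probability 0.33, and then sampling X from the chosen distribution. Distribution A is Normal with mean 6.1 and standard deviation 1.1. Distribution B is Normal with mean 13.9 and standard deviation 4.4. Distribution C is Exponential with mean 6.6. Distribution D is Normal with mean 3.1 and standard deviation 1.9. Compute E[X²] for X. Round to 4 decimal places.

78.0830

For each component E[X²] = Var + (mean)², giving A: 38.42; B: 212.57; C: 87.12; D: 13.22.
Overall E[X²] = 0.2·38.42 + 0.2·212.57 + 0.27·87.12 + 0.33·13.22 = 78.083.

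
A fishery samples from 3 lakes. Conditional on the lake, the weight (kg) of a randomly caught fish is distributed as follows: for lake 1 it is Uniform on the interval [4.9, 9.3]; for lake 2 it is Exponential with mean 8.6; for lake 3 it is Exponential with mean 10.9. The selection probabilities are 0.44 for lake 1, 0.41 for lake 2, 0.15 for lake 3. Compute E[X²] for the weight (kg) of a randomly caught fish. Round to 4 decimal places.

119.1805

For each component E[X²] = Var + (mean)², giving 1: 52.0233; 2: 147.92; 3: 237.62.
Overall E[X²] = 0.44·52.0233 + 0.41·147.92 + 0.15·237.62 = 119.18.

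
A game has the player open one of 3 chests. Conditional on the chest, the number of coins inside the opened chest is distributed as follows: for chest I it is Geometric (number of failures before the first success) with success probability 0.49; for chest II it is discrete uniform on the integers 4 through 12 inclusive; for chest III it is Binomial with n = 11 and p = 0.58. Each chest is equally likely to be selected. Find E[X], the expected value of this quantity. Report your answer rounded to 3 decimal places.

5.140

Component means — I: 1.04082; II: 8; III: 6.38.
E[X] = 0.333333·1.04082 + 0.333333·8 + 0.333333·6.38 = 5.14027.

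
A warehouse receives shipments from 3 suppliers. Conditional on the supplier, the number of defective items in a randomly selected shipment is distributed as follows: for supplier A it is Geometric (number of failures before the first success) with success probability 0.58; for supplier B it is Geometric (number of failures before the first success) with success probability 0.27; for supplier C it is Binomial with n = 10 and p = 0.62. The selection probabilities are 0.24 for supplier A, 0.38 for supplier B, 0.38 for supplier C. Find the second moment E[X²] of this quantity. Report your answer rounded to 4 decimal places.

For each component E[X²] = Var + (mean)², giving A: 1.77289; B: 17.3237; C: 40.796.
Overall E[X²] = 0.24·1.77289 + 0.38·17.3237 + 0.38·40.796 = 22.511.

22.5110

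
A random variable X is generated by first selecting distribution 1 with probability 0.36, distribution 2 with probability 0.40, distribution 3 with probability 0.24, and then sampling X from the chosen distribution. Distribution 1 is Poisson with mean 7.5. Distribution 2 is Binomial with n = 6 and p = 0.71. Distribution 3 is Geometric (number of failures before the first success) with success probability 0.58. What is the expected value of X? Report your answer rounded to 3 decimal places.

Component means — 1: 7.5; 2: 4.26; 3: 0.724138.
E[X] = 0.36·7.5 + 0.4·4.26 + 0.24·0.724138 = 4.57779.

4.578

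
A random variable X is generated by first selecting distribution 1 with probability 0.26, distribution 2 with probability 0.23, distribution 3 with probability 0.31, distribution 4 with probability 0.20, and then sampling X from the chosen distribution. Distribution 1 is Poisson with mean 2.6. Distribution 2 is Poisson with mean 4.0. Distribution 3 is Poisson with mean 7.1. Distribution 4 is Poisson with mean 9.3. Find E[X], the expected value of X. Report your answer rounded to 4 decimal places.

Component means — 1: 2.6; 2: 4; 3: 7.1; 4: 9.3.
E[X] = 0.26·2.6 + 0.23·4 + 0.31·7.1 + 0.2·9.3 = 5.657.

5.6570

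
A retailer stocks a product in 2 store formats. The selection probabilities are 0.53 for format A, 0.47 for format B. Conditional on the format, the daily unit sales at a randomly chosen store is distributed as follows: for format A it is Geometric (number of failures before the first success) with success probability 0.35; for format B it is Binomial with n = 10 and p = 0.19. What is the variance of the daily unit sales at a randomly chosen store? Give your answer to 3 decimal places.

3.536

Per component, A: μ=1.85714, E[X²]=8.7551; B: μ=1.9, E[X²]=5.149.
E[X] = 0.53·1.85714 + 0.47·1.9 = 1.87729.
E[X²] = 0.53·8.7551 + 0.47·5.149 = 7.06023.
Var(X) = E[X²] − (E[X])² = 7.06023 − 3.5242 = 3.53603.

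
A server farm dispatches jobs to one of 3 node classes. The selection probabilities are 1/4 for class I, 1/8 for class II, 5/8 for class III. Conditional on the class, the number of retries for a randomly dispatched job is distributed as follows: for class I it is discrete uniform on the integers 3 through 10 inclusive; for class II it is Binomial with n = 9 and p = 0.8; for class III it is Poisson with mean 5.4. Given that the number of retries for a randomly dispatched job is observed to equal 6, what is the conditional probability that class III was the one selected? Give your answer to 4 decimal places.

Likelihoods P(X=6 | ·): I: 0.125; II: 0.176161; III: 0.155539.
Posterior ∝ prior × likelihood. Numerator for III: 0.625·0.155539 = 0.097212.
Normalizing constant: 0.25·0.125 + 0.125·0.176161 + 0.625·0.155539 = 0.150482.
P(III | observation) = 0.097212 / 0.150482 = 0.646004.

0.6460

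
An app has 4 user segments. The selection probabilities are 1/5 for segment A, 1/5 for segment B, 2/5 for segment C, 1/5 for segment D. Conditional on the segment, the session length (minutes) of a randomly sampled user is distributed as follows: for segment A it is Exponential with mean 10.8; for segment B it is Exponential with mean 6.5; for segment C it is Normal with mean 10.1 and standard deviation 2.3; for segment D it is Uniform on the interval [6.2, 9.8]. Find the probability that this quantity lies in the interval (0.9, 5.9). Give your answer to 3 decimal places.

0.175

Conditional on each segment, P(0.9 < X < 5.9): A: 0.340954; B: 0.467243; C: 0.0338869; D: 0.
By total probability, P(0.9 < X < 5.9) = 0.2·0.340954 + 0.2·0.467243 + 0.4·0.0338869 + 0.2·0 = 0.175194.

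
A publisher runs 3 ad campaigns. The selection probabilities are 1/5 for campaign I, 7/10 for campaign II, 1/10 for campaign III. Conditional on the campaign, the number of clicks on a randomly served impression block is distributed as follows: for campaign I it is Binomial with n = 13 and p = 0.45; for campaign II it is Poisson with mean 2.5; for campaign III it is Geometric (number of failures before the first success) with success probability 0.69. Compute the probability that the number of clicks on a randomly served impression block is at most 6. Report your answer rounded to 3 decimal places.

0.919

Conditional on each campaign, P(X ≤ 6): I: 0.643742; II: 0.985813; III: 0.999725.
By total probability, P(X ≤ 6) = 0.2·0.643742 + 0.7·0.985813 + 0.1·0.999725 = 0.91879.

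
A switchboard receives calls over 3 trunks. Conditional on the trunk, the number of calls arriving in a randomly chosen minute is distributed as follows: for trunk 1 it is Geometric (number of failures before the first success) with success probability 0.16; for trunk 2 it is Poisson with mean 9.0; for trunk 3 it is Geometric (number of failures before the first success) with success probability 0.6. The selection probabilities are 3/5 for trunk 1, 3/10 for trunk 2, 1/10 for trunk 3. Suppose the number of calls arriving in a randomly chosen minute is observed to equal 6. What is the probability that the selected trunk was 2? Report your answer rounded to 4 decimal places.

Likelihoods P(X=6 | ·): 1: 0.0562077; 2: 0.0910903; 3: 0.0024576.
Posterior ∝ prior × likelihood. Numerator for 2: 0.3·0.0910903 = 0.0273271.
Normalizing constant: 0.6·0.0562077 + 0.3·0.0910903 + 0.1·0.0024576 = 0.0612975.
P(2 | observation) = 0.0273271 / 0.0612975 = 0.445811.

0.4458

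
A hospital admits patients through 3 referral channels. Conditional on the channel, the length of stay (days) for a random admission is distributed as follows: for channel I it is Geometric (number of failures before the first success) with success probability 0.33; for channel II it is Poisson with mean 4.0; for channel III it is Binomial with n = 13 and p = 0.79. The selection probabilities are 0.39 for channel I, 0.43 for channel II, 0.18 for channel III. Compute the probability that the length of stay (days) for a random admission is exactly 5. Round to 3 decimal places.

Conditional on each channel, P(X = 5): I: 0.0445541; II: 0.156293; III: 0.00149785.
By total probability, P(X = 5) = 0.39·0.0445541 + 0.43·0.156293 + 0.18·0.00149785 = 0.0848519.

0.085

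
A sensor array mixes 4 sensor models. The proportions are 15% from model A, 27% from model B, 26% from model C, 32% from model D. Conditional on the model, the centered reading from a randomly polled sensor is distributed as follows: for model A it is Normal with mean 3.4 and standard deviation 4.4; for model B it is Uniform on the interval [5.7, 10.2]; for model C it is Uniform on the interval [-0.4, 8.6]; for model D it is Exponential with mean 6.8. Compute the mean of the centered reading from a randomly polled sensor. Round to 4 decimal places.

Component means — A: 3.4; B: 7.95; C: 4.1; D: 6.8.
E[X] = 0.15·3.4 + 0.27·7.95 + 0.26·4.1 + 0.32·6.8 = 5.8985.

5.8985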